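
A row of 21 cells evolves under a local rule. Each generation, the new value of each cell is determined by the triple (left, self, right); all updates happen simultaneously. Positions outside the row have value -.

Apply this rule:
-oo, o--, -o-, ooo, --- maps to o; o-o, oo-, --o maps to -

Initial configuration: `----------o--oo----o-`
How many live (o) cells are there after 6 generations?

11

ooooooooo-oo-o-ooo-oo
oooooooo--o--o-oo--o-
ooooooo-o-oo-o-o-o-oo
oooooo--o-o--o-o-o-o-
ooooo-o-o-oo-o-o-o-oo
oooo--o-o-o--o-o-o-o-
count of o: 11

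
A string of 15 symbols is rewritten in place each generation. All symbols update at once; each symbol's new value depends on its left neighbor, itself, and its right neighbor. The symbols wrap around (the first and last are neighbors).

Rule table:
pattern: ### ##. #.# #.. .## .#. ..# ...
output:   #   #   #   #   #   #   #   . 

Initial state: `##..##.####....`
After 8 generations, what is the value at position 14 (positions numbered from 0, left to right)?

generation 1: ############..#
generation 2: ###############
generation 3: ###############  (fixed point — unchanged through generation 8)
position 14 holds #

#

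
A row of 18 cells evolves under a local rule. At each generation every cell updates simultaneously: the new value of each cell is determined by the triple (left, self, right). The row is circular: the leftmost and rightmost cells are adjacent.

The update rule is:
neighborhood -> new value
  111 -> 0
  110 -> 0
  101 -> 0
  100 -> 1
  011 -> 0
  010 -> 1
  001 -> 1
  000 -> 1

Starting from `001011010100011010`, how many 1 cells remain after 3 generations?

10

111000010111100011
000111110000011100
111000001111100011
count of 1: 10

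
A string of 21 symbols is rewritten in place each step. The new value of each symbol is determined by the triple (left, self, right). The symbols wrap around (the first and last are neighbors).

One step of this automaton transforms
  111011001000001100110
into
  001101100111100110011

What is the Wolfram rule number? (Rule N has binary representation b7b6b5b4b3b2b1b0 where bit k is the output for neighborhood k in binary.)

113

position 1: 111 → 0  (bit 7 = 0)
position 2: 110 → 1  (bit 6 = 1)
position 3: 101 → 1  (bit 5 = 1)
position 6: 100 → 1  (bit 4 = 1)
position 0: 011 → 0  (bit 3 = 0)
position 8: 010 → 0  (bit 2 = 0)
position 7: 001 → 0  (bit 1 = 0)
position 10: 000 → 1  (bit 0 = 1)
bits b7..b0 = 01110001 = 113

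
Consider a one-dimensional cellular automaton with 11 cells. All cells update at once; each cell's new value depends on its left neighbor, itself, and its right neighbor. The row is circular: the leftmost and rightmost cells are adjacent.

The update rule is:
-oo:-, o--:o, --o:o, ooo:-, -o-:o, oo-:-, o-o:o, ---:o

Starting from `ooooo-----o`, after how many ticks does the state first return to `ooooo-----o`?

2

-----ooooo-
ooooo-----o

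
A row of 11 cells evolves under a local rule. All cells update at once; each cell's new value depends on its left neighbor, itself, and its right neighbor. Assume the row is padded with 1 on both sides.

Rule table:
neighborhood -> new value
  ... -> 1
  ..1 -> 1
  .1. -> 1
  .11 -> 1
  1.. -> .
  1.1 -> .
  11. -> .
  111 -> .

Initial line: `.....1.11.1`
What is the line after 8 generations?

.1.1.1.1...

.11111.1..1
.1.....1.11
.1.11111.1.
.1.1.....1.
.1.1.11111.
.1.1.1.....
.1.1.1.1111
.1.1.1.1...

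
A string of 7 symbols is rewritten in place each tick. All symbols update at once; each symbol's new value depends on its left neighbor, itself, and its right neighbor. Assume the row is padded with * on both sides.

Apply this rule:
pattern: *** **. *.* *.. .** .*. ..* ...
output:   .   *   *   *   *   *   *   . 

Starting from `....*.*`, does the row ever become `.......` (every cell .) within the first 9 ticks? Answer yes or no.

*..****
****...
...**.*
*.*****
***....
..**..*
*******
.......
all cells are . at tick 8

yes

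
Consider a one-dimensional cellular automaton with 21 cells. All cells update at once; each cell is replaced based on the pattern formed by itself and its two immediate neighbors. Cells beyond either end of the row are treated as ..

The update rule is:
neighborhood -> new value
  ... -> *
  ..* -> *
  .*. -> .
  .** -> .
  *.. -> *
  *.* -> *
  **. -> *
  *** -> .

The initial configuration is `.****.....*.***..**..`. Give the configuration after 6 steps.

*...******.*..***.***
.***.....**.**..**..*
*..******.**.***.***.
.**.....**.**..**..**
*.******.**.***.***.*
.*.....**.**..**..**.

.*.....**.**..**..**.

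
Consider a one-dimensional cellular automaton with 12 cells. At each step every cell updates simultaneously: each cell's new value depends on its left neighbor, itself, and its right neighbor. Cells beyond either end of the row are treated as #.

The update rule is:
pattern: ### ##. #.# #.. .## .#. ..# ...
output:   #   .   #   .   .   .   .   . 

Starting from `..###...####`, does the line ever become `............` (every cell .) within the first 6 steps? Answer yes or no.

...#.....###
..........##
...........#
............
all cells are . at step 4

yes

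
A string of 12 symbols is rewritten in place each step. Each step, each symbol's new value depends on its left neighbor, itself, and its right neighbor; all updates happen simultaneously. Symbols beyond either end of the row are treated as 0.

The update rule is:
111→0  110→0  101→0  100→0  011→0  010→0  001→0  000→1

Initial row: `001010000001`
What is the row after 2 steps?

001110000001

100000111100
001110000001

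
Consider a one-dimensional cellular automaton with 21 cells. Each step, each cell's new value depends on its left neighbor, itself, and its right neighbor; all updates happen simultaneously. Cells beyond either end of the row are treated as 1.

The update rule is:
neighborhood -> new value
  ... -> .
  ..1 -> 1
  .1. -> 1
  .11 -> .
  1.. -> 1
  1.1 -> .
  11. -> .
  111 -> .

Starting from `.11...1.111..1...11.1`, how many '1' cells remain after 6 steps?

8

step 1: ...1.11....1111.1....
step 2: 1.11...1..1.....11..1
step 3: ....1.111111...1..11.
step 4: 1..11.......1.1111...
step 5: .11..1.....11.....1.1
step 6: ...1111...1..1...11..
count of 1: 8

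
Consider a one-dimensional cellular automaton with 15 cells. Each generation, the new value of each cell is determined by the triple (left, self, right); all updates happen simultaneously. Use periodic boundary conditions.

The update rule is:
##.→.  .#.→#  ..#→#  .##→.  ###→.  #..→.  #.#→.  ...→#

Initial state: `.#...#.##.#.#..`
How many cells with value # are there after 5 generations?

##.###....#.#.#
.......####.#..
#######.....#.#
........#####..
########......#
count of #: 9

9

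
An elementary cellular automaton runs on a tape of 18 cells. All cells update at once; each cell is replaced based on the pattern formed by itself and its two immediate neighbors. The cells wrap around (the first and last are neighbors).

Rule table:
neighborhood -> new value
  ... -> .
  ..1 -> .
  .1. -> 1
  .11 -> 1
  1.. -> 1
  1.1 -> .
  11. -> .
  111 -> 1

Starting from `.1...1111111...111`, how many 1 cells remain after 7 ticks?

.11..111111.1..11.
.1.1.11111..11.1.1
.1.1.1111.1.1..1.1
.1.1.111..1.11.1.1
.1.1.11.1.1.1..1.1
.1.1.1..1.1.11.1.1
.1.1.11.1.1.1..1.1
count of 1: 9

9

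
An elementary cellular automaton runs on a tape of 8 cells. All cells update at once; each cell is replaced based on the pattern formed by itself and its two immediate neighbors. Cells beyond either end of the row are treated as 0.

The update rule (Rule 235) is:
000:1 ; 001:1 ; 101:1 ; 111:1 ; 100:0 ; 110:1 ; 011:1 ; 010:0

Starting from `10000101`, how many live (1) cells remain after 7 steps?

7

00111010
11111100
11111101
11111110
11111110  (fixed point — unchanged through step 7)
count of 1: 7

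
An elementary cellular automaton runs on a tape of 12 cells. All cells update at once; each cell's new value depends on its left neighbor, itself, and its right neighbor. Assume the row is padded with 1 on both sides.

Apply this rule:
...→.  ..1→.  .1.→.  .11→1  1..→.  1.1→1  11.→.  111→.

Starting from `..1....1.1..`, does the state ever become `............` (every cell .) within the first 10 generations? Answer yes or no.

........1...
............
all cells are . at generation 2

yes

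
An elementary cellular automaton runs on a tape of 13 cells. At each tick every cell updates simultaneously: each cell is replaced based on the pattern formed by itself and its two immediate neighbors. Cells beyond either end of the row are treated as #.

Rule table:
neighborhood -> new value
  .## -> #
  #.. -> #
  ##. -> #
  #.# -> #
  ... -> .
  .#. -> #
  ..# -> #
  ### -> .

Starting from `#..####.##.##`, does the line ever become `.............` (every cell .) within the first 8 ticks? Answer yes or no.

yes

tick 1: ####..######.
tick 2: ...####....##
tick 3: #.##..##..##.
tick 4: #############
tick 5: .............
all cells are . at tick 5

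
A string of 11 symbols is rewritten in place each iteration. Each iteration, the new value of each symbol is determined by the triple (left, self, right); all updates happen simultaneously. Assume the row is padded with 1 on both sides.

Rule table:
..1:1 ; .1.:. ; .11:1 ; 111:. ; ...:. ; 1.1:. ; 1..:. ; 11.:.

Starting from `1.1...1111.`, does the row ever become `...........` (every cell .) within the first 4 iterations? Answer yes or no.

no

iteration 1: .....11....
iteration 2: ....11....1
iteration 3: ...11....11
iteration 4: ..11....11.
iteration 4 is ..11....11., still not uniform .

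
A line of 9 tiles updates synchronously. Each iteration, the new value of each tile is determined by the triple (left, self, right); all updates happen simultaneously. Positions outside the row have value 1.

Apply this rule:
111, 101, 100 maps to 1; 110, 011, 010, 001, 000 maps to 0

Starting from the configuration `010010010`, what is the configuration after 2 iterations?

010100100

101001001
010100100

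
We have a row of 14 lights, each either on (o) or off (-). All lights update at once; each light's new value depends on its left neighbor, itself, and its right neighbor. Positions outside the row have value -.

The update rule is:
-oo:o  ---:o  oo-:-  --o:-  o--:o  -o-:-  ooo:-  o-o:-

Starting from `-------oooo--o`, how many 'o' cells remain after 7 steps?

oooooo-o---o--
o-------oo--oo
-oooooo-o-o-o-
-o-----------o
--oooooooooo--
o-o---------oo
---oooooooo-o-
count of o: 9

9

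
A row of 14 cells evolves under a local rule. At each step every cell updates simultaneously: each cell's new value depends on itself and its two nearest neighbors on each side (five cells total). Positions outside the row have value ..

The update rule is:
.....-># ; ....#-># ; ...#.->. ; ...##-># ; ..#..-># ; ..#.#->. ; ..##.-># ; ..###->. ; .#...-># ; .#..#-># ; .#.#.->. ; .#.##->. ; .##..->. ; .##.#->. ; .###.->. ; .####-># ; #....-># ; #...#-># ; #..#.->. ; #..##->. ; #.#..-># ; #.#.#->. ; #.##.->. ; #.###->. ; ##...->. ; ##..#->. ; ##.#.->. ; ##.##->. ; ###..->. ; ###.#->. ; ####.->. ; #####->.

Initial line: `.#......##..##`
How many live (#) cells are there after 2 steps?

step 1: .########...#.
step 2: #.#.......#.##
count of #: 5

5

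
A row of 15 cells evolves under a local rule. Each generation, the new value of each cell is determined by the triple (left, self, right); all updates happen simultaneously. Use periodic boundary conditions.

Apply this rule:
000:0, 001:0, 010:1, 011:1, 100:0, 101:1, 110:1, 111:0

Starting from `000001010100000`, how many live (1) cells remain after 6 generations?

generation 1: 000001111100000
generation 2: 000001000100000
generation 3: 000001000100000  (fixed point — unchanged through generation 6)
count of 1: 2

2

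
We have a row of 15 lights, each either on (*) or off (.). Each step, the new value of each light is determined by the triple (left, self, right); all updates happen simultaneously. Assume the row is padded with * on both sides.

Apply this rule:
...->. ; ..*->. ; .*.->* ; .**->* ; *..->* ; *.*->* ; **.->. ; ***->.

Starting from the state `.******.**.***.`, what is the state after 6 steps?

**.....**.**..*
..*....*.**.*.*
*.**...***.****
.**.*..*..**...
**.***.**.*.*..
..**..**.*****.

..**..**.*****.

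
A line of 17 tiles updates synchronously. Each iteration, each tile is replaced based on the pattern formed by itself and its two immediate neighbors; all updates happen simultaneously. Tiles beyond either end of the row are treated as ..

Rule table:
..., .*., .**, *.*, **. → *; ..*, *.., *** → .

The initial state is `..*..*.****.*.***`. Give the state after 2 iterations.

*.*..***..*****.*
***..*.*..*...***

***..*.*..*...***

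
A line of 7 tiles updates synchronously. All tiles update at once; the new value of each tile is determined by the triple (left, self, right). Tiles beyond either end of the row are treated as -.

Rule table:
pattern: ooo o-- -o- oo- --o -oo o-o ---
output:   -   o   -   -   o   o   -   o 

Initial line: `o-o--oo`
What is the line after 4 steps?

-oooo-o

---ooo-
oooo--o
o---oo-
-oooo-o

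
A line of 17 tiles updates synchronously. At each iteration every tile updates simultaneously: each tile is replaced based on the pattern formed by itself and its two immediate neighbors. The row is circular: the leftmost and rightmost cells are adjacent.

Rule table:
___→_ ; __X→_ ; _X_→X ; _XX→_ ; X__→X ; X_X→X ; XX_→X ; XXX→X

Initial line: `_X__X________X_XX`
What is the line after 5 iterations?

XX_XXXX_XX_______

iteration 1: XXX_XX_______XX_X
iteration 2: XXXX_XX_______XX_
iteration 3: _XXXX_XX_______XX
iteration 4: X_XXXX_XX_______X
iteration 5: XX_XXXX_XX_______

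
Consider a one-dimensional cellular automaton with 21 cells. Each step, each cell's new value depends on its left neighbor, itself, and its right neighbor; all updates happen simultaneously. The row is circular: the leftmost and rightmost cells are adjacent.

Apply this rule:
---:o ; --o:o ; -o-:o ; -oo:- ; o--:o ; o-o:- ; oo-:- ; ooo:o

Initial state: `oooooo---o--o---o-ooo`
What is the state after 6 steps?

step 1: ooooo-ooooooooooo--oo
step 2: oooo---ooooooooo-oo-o
step 3: ooo-ooo-ooooooo------
step 4: -o---o---ooooo-oooooo
step 5: -oooooooo-ooo---oooo-
step 6: o-oooooo---o-ooo-oo-o

o-oooooo---o-ooo-oo-o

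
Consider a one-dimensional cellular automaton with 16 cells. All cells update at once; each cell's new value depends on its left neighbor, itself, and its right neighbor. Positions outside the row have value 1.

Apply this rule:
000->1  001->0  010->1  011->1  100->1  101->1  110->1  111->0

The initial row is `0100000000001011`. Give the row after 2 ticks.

1111111111101110
0000000000111011

0000000000111011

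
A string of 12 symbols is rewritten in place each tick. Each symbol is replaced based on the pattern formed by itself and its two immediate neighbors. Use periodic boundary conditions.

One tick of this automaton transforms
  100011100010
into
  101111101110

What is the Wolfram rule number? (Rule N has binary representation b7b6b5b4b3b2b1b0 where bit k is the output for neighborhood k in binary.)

position 5: 111 → 1  (bit 7 = 1)
position 6: 110 → 1  (bit 6 = 1)
position 11: 101 → 0  (bit 5 = 0)
position 1: 100 → 0  (bit 4 = 0)
position 4: 011 → 1  (bit 3 = 1)
position 0: 010 → 1  (bit 2 = 1)
position 3: 001 → 1  (bit 1 = 1)
position 2: 000 → 1  (bit 0 = 1)
bits b7..b0 = 11001111 = 207

207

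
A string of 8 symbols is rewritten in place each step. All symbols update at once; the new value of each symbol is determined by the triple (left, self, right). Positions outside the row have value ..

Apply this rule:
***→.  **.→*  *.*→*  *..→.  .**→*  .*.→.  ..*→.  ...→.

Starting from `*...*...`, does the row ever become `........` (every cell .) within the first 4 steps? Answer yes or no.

yes

........
all cells are . at step 1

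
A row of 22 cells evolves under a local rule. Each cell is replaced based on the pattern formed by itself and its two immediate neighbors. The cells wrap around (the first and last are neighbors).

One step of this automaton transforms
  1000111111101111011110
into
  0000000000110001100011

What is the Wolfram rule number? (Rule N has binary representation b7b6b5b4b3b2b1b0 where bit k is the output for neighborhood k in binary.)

96

position 5: 111 → 0  (bit 7 = 0)
position 10: 110 → 1  (bit 6 = 1)
position 11: 101 → 1  (bit 5 = 1)
position 1: 100 → 0  (bit 4 = 0)
position 4: 011 → 0  (bit 3 = 0)
position 0: 010 → 0  (bit 2 = 0)
position 3: 001 → 0  (bit 1 = 0)
position 2: 000 → 0  (bit 0 = 0)
bits b7..b0 = 01100000 = 96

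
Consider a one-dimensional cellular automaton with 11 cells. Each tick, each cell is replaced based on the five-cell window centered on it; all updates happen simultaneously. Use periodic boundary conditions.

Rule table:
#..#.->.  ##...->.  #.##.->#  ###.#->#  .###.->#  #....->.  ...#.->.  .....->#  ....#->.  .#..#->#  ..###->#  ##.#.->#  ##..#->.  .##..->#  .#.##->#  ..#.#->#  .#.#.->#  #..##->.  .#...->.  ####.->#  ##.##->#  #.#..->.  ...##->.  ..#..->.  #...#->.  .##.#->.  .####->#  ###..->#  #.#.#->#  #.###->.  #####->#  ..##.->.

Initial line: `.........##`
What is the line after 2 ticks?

#.#####....

..#####...#
#.#####....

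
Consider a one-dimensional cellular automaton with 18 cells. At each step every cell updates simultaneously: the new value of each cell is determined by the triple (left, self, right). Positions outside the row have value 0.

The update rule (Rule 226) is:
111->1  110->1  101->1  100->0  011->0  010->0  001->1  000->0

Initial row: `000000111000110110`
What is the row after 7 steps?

000001011001011010
000010101010101100
000101010101010100
001010101010101000
010101010101010000
101010101010100000
010101010101000000

010101010101000000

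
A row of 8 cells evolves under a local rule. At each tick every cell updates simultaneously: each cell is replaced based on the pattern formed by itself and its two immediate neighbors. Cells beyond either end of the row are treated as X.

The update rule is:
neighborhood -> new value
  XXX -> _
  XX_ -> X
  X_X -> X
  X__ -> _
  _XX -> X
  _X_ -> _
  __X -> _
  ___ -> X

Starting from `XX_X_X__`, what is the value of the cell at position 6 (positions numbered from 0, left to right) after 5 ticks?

_XX_X___
XXXX__X_
___X___X
_X___X_X
X__X__XX
position 6 holds X

X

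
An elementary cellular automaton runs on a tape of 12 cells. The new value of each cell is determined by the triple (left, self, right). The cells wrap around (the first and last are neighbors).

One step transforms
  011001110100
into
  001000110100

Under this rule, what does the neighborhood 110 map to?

At position 2 the neighborhood is 110; the next row has 1 there.

1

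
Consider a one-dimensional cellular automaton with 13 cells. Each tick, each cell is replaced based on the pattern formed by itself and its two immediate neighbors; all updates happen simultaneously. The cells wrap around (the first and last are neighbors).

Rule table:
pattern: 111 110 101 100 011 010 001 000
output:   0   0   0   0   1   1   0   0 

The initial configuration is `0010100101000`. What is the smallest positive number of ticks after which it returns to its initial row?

1

0010100101000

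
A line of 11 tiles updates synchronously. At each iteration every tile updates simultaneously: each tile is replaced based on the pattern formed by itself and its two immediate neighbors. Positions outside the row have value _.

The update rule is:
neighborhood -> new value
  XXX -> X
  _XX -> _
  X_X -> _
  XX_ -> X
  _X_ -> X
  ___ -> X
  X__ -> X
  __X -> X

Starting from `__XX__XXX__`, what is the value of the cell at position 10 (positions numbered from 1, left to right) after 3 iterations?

X

XX_XXX_XXXX
_X__XX__XXX
XXXX_XXX_XX
position 10 holds X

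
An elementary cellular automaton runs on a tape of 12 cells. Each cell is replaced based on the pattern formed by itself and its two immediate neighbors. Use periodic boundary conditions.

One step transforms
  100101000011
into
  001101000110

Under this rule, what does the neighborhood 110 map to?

0

At position 0 the neighborhood is 110; the next row has 0 there.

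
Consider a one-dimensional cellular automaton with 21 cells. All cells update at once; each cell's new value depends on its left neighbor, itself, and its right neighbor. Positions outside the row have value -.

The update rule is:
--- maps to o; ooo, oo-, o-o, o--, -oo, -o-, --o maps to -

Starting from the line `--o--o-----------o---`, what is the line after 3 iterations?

iteration 1: o------ooooooooo---oo
iteration 2: --oooo-----------o---
iteration 3: o------ooooooooo---oo

o------ooooooooo---oo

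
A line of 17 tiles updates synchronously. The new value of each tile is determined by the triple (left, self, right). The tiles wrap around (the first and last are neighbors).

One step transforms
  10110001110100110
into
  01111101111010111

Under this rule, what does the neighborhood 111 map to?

1

At position 8 the neighborhood is 111; the next row has 1 there.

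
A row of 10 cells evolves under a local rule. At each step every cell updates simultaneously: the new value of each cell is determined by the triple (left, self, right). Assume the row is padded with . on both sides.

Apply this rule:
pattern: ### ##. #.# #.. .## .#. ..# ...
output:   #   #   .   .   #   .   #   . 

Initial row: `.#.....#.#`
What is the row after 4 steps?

...#......

step 1: #.....#...
step 2: .....#....
step 3: ....#.....
step 4: ...#......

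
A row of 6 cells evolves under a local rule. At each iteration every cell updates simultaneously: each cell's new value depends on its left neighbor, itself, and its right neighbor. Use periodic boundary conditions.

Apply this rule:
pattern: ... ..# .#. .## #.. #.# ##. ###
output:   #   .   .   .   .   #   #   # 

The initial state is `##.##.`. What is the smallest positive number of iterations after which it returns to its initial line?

.##.##
#.##.#
##.##.

3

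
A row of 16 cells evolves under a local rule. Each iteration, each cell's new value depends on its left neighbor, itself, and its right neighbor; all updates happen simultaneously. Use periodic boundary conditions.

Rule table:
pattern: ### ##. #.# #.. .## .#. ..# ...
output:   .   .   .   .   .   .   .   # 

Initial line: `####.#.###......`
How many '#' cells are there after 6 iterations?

10

...........####.
##########......
...........####.  (repeats iteration 1; period 2)
iteration 6: ##########......
count of #: 10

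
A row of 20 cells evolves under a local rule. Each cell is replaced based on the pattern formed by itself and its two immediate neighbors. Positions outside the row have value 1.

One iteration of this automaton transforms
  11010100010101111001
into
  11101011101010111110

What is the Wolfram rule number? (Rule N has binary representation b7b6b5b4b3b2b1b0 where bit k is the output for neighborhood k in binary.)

243

position 0: 111 → 1  (bit 7 = 1)
position 1: 110 → 1  (bit 6 = 1)
position 2: 101 → 1  (bit 5 = 1)
position 6: 100 → 1  (bit 4 = 1)
position 13: 011 → 0  (bit 3 = 0)
position 3: 010 → 0  (bit 2 = 0)
position 8: 001 → 1  (bit 1 = 1)
position 7: 000 → 1  (bit 0 = 1)
bits b7..b0 = 11110011 = 243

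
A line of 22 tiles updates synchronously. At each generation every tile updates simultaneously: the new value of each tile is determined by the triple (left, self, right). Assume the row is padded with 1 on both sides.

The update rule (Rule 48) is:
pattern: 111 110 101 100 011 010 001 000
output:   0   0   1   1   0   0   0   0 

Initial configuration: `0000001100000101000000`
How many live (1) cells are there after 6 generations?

1000000010000010100000
0100000001000001010000
1010000000100000101000
0101000000010000010100
1010100000001000001010
0101010000000100000101
count of 1: 6

6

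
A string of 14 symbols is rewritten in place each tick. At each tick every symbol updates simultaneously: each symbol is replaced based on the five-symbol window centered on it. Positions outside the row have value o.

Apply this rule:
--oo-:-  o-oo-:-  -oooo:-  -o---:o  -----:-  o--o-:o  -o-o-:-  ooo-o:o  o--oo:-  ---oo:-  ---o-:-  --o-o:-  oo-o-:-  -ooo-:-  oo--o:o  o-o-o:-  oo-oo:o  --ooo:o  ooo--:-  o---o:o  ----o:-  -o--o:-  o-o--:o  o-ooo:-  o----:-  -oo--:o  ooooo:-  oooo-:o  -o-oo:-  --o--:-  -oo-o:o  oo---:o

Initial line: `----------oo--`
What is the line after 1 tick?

o----------oo-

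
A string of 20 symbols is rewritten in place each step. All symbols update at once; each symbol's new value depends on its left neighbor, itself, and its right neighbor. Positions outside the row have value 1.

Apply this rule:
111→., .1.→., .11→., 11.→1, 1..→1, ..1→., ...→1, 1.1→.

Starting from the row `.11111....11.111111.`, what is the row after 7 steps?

.....1111..1......1.
1111....11..11111...
...1111..11.....111.
11....11..11111...1.
.1111..11.....111...
....11..11111...111.
111..11.....111...1.

111..11.....111...1.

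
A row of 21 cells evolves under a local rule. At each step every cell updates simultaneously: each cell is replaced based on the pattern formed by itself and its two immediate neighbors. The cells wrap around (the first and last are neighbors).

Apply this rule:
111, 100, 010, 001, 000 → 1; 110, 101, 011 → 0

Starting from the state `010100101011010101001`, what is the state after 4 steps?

010111101000010101111
010011001111110100110
111100110111100111001
111011000011011010110

111011000011011010110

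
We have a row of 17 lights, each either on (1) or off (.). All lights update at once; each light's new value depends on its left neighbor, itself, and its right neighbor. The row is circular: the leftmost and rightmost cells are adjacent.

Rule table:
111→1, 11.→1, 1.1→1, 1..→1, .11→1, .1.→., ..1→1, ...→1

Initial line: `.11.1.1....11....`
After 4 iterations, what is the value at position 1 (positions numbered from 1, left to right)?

1

iteration 1: 1111.1.1111111111
iteration 2: 11111.11111111111
iteration 3: 11111111111111111
iteration 4: 11111111111111111
position 1 holds 1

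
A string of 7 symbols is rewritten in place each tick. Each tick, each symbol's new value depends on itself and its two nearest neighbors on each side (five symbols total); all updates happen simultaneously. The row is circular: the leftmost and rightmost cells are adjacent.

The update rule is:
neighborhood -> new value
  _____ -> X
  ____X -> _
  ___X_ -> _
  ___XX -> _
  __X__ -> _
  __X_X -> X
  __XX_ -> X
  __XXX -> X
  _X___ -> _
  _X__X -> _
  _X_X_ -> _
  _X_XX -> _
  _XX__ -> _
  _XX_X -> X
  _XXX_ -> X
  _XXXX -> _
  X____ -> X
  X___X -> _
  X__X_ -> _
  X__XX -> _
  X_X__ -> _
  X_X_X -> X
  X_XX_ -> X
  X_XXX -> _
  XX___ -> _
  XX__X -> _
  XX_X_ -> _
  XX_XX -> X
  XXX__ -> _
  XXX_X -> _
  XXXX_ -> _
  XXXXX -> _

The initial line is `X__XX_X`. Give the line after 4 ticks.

___XXXX
___X___
X____XX
__X__XX

__X__XX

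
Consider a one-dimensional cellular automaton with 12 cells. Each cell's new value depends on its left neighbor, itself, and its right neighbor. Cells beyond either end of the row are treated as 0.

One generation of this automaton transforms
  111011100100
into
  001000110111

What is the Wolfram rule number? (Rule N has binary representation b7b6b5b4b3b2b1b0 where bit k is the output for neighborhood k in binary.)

position 1: 111 → 0  (bit 7 = 0)
position 2: 110 → 1  (bit 6 = 1)
position 3: 101 → 0  (bit 5 = 0)
position 7: 100 → 1  (bit 4 = 1)
position 0: 011 → 0  (bit 3 = 0)
position 9: 010 → 1  (bit 2 = 1)
position 8: 001 → 0  (bit 1 = 0)
position 11: 000 → 1  (bit 0 = 1)
bits b7..b0 = 01010101 = 85

85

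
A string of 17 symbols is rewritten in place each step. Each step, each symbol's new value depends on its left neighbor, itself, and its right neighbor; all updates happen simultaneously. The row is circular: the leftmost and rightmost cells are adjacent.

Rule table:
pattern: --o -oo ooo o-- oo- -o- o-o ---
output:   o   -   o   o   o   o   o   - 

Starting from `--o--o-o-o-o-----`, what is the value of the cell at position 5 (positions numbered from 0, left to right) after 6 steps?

-oooooooooooo----
o-oooooooooooo---
oo-oooooooooooo-o
ooo-oooooooooooo-
-ooo-oooooooooooo
o-ooo-ooooooooooo
position 5 holds -

-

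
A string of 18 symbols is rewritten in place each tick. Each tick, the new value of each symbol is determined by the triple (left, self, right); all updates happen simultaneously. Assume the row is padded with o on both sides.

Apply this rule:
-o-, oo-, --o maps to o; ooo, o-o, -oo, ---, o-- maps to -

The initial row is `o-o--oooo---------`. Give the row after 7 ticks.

o-o-o---o--------o
o-o-o--oo-------o-
o-o-o-o-o------oo-
o-o-o-o-o-----o-o-
o-o-o-o-o----oo-o-
o-o-o-o-o---o-o-o-
o-o-o-o-o--oo-o-o-

o-o-o-o-o--oo-o-o-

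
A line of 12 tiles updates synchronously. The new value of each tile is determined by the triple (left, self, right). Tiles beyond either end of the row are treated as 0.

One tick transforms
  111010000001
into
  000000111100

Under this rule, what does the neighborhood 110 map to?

At position 2 the neighborhood is 110; the next row has 0 there.

0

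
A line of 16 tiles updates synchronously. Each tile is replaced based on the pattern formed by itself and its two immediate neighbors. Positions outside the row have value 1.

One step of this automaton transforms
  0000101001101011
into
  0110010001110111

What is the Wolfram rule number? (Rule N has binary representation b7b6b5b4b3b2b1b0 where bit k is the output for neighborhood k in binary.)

233

position 15: 111 → 1  (bit 7 = 1)
position 10: 110 → 1  (bit 6 = 1)
position 5: 101 → 1  (bit 5 = 1)
position 0: 100 → 0  (bit 4 = 0)
position 9: 011 → 1  (bit 3 = 1)
position 4: 010 → 0  (bit 2 = 0)
position 3: 001 → 0  (bit 1 = 0)
position 1: 000 → 1  (bit 0 = 1)
bits b7..b0 = 11101001 = 233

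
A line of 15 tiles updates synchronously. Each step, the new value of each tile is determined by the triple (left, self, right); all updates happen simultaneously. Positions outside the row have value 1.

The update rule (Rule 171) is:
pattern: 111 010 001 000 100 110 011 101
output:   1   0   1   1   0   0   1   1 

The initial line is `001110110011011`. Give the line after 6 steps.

110011011111111

step 1: 011101100110111
step 2: 111011001101111
step 3: 110110011011111
step 4: 101100110111111
step 5: 011001101111111
step 6: 110011011111111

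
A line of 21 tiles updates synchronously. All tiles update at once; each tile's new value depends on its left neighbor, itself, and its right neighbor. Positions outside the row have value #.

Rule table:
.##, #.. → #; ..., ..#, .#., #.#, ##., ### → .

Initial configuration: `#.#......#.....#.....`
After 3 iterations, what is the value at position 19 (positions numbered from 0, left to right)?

...#......#.....#....
#...#......#.....#...
.#...#......#.....#..
position 19 holds .

.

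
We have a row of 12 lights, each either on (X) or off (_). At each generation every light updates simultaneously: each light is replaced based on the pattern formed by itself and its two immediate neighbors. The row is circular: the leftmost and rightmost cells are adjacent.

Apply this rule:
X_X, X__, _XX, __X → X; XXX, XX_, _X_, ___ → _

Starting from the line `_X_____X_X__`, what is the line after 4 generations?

X_X___X_X_X_
_X_X_X_X_X_X
X_X_X_X_X_X_
_X_X_X_X_X_X

_X_X_X_X_X_X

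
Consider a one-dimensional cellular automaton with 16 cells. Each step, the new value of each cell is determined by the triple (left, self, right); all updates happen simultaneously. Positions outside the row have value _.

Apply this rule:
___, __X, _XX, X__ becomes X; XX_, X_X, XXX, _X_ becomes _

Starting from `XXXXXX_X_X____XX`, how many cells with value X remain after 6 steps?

step 1: X_________XXXXX_
step 2: _XXXXXXXXXX____X
step 3: XX_________XXXX_
step 4: X_XXXXXXXXXX___X
step 5: __X_________XXX_
step 6: XX_XXXXXXXXXX__X
count of X: 13

13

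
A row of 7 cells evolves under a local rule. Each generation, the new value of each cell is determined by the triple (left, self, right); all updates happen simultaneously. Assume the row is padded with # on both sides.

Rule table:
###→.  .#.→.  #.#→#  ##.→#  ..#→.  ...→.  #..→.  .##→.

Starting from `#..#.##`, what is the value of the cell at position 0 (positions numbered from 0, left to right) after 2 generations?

#...#..
#......
position 0 holds #

#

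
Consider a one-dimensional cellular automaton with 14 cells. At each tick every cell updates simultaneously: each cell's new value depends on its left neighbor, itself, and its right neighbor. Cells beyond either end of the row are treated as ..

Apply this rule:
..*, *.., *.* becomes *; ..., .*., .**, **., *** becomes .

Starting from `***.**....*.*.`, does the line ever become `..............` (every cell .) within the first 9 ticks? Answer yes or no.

...*..*..*.*.*
..*.**.**.*.*.
.*.*..*..*.*.*
*.*.**.**.*.*.
.*.*..*..*.*.*  (repeats tick 3; period 2)
tick 9: .*.*..*..*.*.*
tick 9 is .*.*..*..*.*.*, still not uniform .

no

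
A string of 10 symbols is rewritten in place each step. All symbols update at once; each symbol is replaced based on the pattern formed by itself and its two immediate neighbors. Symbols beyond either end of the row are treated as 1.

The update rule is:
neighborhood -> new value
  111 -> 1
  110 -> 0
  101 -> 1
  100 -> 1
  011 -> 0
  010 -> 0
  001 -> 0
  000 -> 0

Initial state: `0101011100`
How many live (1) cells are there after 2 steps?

5

1010101010
0101010101
count of 1: 5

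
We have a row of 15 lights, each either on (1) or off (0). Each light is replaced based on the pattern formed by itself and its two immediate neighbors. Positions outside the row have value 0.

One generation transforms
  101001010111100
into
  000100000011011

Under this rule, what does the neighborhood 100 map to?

At position 3 the neighborhood is 100; the next row has 1 there.

1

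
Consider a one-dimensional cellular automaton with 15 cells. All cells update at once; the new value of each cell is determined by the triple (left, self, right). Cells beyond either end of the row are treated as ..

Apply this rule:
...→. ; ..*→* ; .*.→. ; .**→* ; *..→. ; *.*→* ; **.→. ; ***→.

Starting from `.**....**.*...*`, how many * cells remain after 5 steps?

4

step 1: **....**.*...*.
step 2: *....**.*...*..
step 3: ....**.*...*...
step 4: ...**.*...*....
step 5: ..**.*...*.....
count of *: 4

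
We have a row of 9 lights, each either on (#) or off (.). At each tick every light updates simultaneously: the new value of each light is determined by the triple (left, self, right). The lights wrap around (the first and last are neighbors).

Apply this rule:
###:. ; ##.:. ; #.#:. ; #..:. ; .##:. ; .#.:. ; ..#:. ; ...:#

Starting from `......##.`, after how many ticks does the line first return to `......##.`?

2

#####....
......##.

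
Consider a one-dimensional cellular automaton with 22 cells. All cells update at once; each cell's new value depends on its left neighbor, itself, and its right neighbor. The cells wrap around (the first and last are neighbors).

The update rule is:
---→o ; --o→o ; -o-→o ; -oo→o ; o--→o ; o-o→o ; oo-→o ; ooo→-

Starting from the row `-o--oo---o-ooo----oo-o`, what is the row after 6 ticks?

oooooooooooo-ooooooooo
-----------ooo--------
oooooooooooo-ooooooooo  (repeats tick 1; period 2)
tick 6: -----------ooo--------

-----------ooo--------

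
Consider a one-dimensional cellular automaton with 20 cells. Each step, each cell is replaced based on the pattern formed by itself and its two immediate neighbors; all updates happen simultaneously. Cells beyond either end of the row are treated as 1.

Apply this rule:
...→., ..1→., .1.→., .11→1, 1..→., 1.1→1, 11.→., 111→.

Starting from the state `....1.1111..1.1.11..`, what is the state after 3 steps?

..............1.....

.....11......1.11...
.....1........11....
..............1.....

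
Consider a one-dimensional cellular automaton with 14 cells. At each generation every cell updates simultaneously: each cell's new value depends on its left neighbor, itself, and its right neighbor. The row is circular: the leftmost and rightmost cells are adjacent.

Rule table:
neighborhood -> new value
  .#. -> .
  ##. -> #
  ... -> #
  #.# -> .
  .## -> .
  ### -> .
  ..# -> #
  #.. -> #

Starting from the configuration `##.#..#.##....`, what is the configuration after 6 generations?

#..####....#..

.#..##...#####
..##.####....#
##.#....#####.
.#..####....#.
#.##...#####.#
#..####....#..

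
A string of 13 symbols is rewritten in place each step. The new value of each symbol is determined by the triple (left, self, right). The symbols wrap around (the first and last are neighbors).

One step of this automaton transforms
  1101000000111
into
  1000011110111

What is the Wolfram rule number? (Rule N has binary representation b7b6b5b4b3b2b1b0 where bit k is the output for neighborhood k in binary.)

position 0: 111 → 1  (bit 7 = 1)
position 1: 110 → 0  (bit 6 = 0)
position 2: 101 → 0  (bit 5 = 0)
position 4: 100 → 0  (bit 4 = 0)
position 10: 011 → 1  (bit 3 = 1)
position 3: 010 → 0  (bit 2 = 0)
position 9: 001 → 0  (bit 1 = 0)
position 5: 000 → 1  (bit 0 = 1)
bits b7..b0 = 10001001 = 137

137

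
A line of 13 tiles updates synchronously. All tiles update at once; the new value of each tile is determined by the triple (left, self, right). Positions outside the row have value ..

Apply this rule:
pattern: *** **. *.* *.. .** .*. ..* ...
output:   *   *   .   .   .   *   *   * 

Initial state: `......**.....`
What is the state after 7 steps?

step 1: ******.*.****
step 2: .*****.*..***
step 3: *.****.*.*.**
step 4: *..***.*.*..*
step 5: *.*.**.*.*.**
step 6: *.*..*.*.*..*
step 7: *.*.**.*.*.**

*.*.**.*.*.**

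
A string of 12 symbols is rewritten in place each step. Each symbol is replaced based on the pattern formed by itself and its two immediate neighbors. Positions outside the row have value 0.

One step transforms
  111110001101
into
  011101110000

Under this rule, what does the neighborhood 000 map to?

1

At position 6 the neighborhood is 000; the next row has 1 there.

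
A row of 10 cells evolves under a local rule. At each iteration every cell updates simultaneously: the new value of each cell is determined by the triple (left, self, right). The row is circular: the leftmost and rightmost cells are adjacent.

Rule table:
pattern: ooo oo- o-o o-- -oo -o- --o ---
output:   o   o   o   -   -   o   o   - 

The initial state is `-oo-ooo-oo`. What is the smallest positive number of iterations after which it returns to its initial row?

iteration 1: o-oo-ooo-o
iteration 2: oo-oo-ooo-
iteration 3: -oo-oo-ooo
iteration 4: o-oo-oo-oo
iteration 5: oo-oo-oo-o
iteration 6: ooo-oo-oo-
iteration 7: -ooo-oo-oo
iteration 8: o-ooo-oo-o
iteration 9: oo-ooo-oo-
iteration 10: -oo-ooo-oo

10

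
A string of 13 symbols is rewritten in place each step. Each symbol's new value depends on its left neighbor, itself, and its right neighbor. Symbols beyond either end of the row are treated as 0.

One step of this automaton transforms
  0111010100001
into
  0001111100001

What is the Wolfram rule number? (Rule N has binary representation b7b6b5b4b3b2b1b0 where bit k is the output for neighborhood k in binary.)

100

position 2: 111 → 0  (bit 7 = 0)
position 3: 110 → 1  (bit 6 = 1)
position 4: 101 → 1  (bit 5 = 1)
position 8: 100 → 0  (bit 4 = 0)
position 1: 011 → 0  (bit 3 = 0)
position 5: 010 → 1  (bit 2 = 1)
position 0: 001 → 0  (bit 1 = 0)
position 9: 000 → 0  (bit 0 = 0)
bits b7..b0 = 01100100 = 100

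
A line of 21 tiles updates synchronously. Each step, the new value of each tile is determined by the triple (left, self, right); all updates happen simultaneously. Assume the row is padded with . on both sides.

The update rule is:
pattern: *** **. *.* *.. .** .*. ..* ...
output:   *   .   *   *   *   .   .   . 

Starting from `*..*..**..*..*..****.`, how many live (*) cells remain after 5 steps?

step 1: .*..*.*.*..*..*.***.*
step 2: ..*..*.*.*..*..***.*.
step 3: ...*..*.*.*..*.**.*.*
step 4: ....*..*.*.*..**.*.*.
step 5: .....*..*.*.*.*.*.*.*
count of *: 8

8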